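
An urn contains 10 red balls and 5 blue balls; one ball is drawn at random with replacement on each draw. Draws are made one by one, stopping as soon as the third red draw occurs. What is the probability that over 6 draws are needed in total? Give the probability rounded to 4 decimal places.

Needing more than 6 draws ⇔ fewer than 3 successes in the first 6. With X ~ Binomial(6, 0.666667), P(Y > 6) = P(X ≤ 2).
  k=0: C(6,0)·0.666667^0·0.333333^6 = 0.001372
  k=1: C(6,1)·0.666667^1·0.333333^5 = 0.016461
  k=2: C(6,2)·0.666667^2·0.333333^4 = 0.082305
P(X ≤ 2) = 0.100137

0.1001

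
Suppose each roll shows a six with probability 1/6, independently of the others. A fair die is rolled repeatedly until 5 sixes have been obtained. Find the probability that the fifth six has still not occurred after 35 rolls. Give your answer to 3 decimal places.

0.284

Needing more than 35 rolls ⇔ fewer than 5 successes in the first 35. With X ~ Binomial(35, 0.166667), P(Y > 35) = P(X ≤ 4).
  k=0: C(35,0)·0.166667^0·0.833333^35 = 0.00169
  k=1: C(35,1)·0.166667^1·0.833333^34 = 0.01185
  k=2: C(35,2)·0.166667^2·0.833333^33 = 0.04029
  k=3: C(35,3)·0.166667^3·0.833333^32 = 0.08865
  k=4: C(35,4)·0.166667^4·0.833333^31 = 0.14183
P(X ≤ 4) = 0.28432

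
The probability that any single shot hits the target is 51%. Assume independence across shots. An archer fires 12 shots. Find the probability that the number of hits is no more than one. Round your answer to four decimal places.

0.0026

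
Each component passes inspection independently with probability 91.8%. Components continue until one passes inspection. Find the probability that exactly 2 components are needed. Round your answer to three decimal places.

0.075

Geometric (trials to first success), p = 0.918.
P(Y = 2) = (1−p)^1 · p = 0.082 · 0.918 = 0.07528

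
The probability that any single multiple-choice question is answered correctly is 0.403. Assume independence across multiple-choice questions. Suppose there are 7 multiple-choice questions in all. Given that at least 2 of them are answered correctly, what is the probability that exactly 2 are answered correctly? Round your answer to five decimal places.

0.30599

X ~ Binomial(7, 0.403). Want P(X=2 | X≥2) = P(X=2) / P(X≥2).
P(X=2) = C(7,2)·0.403^2·0.597^5 = 0.2586432
P(X≥2) = 1 − 0.0270284 − 0.1277171 = 0.8452545
Ratio = 0.2586432 / 0.8452545 = 0.3059945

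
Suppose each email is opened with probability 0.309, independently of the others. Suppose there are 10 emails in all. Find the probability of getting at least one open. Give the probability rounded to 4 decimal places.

P(at least one) = 1 − P(none) = 1 − (1 − 0.309)^10
= 1 − 0.024819 = 0.975181

0.9752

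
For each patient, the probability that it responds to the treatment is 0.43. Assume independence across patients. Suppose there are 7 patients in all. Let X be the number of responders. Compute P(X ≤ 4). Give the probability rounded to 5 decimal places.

0.87176

X ~ Binomial(7, 0.43); P(X ≤ 4) = Σ C(7,k) p^k (1−p)^(7−k) over k:
  k=0: C(7,0)·0.43^0·0.57^7 = 0.0195490
  k=1: C(7,1)·0.43^1·0.57^6 = 0.1032323
  k=2: C(7,2)·0.43^2·0.57^5 = 0.2336310
  k=3: C(7,3)·0.43^3·0.57^4 = 0.2937466
  k=4: C(7,4)·0.43^4·0.57^3 = 0.2215983
Total = 0.8717572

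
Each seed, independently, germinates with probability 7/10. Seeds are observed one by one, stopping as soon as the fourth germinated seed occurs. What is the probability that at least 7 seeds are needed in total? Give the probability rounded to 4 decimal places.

Needing more than 6 seeds ⇔ fewer than 4 successes in the first 6. With X ~ Binomial(6, 0.70), P(Y > 6) = P(X ≤ 3).
  k=0: C(6,0)·0.70^0·0.30^6 = 0.000729
  k=1: C(6,1)·0.70^1·0.30^5 = 0.010206
  k=2: C(6,2)·0.70^2·0.30^4 = 0.059535
  k=3: C(6,3)·0.70^3·0.30^3 = 0.185220
P(X ≤ 3) = 0.255690

0.2557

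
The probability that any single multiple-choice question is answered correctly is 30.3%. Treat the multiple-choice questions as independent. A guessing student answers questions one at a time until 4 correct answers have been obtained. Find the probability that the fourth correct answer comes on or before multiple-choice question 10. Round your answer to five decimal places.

0.35841

Finishing within 10 multiple-choice questions ⇔ at least 4 successes in the first 10. With X ~ Binomial(10, 0.303), P(Y ≤ 10) = 1 − P(X ≤ 3).
  k=0: C(10,0)·0.303^0·0.697^10 = 0.0270600
  k=1: C(10,1)·0.303^1·0.697^9 = 0.1176353
  k=2: C(10,2)·0.303^2·0.697^8 = 0.2301230
  k=3: C(10,3)·0.303^3·0.697^7 = 0.2667710
1 − 0.6415893 = 0.3584107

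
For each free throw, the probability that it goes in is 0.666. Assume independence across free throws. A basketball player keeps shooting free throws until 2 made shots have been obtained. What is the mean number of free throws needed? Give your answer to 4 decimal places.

3.0030

Y = total free throws until the second success; negative binomial with r=2, p=0.666.
E[Y] = r / p = 2 / 0.666 = 3.003003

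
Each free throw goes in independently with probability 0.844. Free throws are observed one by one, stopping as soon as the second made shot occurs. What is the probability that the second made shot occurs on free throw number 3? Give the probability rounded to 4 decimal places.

Y = trial on which the second success occurs; negative binomial, r=2, p=0.844.
P(Y=3) = C(2,1) · p^2 · (1−p)^1
= 2 · 0.71234 · 0.156 = 0.222249

0.2222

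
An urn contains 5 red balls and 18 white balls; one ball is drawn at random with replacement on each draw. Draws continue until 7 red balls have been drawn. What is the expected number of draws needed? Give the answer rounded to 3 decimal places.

32.200

Y = total draws until the seventh success; negative binomial with r=7, p=0.217391.
E[Y] = r / p = 7 / 0.217391 = 32.20000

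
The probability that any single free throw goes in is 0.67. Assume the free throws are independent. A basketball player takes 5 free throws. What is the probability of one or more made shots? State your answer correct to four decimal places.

0.9961

P(at least one) = 1 − P(none) = 1 − (1 − 0.67)^5
= 1 − 0.003914 = 0.996086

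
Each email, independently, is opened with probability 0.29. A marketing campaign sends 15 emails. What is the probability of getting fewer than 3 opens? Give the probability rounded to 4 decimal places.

0.1447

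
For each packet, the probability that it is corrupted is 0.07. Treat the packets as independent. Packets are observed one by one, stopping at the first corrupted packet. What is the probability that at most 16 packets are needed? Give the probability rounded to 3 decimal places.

0.687

Y = number of packets to the first success; geometric, p = 0.07.
P(Y ≤ 16) = 1 − (1−p)^16 = 1 − 0.31313 = 0.68687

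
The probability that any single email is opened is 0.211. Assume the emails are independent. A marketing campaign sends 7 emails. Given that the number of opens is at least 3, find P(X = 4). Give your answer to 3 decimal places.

0.203

X ~ Binomial(7, 0.211). Want P(X=4 | X≥3) = P(X=4) / P(X≥3).
P(X=4) = C(7,4)·0.211^4·0.789^3 = 0.03407
P(X≥3) = 1 − 0.19034 − 0.35632 − 0.28587 = 0.16746
Ratio = 0.03407 / 0.16746 = 0.20347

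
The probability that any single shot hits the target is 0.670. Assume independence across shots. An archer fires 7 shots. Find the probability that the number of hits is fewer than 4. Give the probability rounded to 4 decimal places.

0.1682

X ~ Binomial(7, 0.67); P(X ≤ 3) = Σ C(7,k) p^k (1−p)^(7−k) over k:
  k=0: C(7,0)·0.67^0·0.33^7 = 0.000426
  k=1: C(7,1)·0.67^1·0.33^6 = 0.006057
  k=2: C(7,2)·0.67^2·0.33^5 = 0.036893
  k=3: C(7,3)·0.67^3·0.33^4 = 0.124838
Total = 0.168214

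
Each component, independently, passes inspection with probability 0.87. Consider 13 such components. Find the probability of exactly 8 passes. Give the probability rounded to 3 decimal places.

0.016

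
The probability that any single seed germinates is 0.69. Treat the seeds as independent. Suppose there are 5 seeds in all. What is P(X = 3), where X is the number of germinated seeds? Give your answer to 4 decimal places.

X ~ Binomial(n=5, p=0.69).
P(X=3) = C(5,3) · p^3 · (1−p)^2
= 10 · 0.32851 · 0.0961 = 0.315697

0.3157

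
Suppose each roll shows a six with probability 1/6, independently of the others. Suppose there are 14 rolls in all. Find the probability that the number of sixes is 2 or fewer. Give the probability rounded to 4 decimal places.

X ~ Binomial(14, 0.166667); P(X ≤ 2) = Σ C(14,k) p^k (1−p)^(14−k) over k:
  k=0: C(14,0)·0.166667^0·0.833333^14 = 0.077887
  k=1: C(14,1)·0.166667^1·0.833333^13 = 0.218082
  k=2: C(14,2)·0.166667^2·0.833333^12 = 0.283507
Total = 0.579476

0.5795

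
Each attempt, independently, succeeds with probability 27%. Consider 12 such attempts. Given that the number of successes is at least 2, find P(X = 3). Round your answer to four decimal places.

0.2912

X ~ Binomial(12, 0.27). Want P(X=3 | X≥2) = P(X=3) / P(X≥2).
P(X=3) = C(12,3)·0.27^3·0.73^9 = 0.254929
P(X≥2) = 1 − 0.022902 − 0.101647 = 0.875451
Ratio = 0.254929 / 0.875451 = 0.291198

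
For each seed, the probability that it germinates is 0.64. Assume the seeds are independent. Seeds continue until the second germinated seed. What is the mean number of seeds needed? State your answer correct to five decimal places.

Y = total seeds until the second success; negative binomial with r=2, p=0.64.
E[Y] = r / p = 2 / 0.64 = 3.1250000

3.12500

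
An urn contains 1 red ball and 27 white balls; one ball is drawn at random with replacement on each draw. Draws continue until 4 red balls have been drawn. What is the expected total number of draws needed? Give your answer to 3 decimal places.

112.000

Y = total draws until the fourth success; negative binomial with r=4, p=0.035714.
E[Y] = r / p = 4 / 0.035714 = 112.00000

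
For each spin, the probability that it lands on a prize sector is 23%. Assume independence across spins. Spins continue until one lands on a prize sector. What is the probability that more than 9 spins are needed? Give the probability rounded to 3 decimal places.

0.095

Y = number of spins to the first success; geometric, p = 0.23.
P(Y > 9) = P(first 9 all fail) = (1−p)^9 = 0.09515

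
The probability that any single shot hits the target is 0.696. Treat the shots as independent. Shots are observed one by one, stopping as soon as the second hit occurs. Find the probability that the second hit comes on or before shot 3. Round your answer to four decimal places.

Finishing within 3 shots ⇔ at least 2 successes in the first 3. With X ~ Binomial(3, 0.696), P(Y ≤ 3) = 1 − P(X ≤ 1).
  k=0: C(3,0)·0.696^0·0.304^3 = 0.028094
  k=1: C(3,1)·0.696^1·0.304^2 = 0.192965
1 − 0.221059 = 0.778941

0.7789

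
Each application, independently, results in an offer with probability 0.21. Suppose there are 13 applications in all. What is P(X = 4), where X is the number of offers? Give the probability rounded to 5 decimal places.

0.16666

X ~ Binomial(n=13, p=0.21).
P(X=4) = C(13,4) · p^4 · (1−p)^9
= 715 · 0.0019448 · 0.11985 = 0.1666583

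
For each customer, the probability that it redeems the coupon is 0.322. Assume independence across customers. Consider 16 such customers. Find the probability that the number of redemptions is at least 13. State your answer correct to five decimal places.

0.00008

X ~ Binomial(16, 0.322); P(X ≥ 13) = Σ C(16,k) p^k (1−p)^(16−k) over k:
  k=13: C(16,13)·0.322^13·0.678^3 = 0.0000698
  k=14: C(16,14)·0.322^14·0.678^2 = 0.0000071
  k=15: C(16,15)·0.322^15·0.678^1 = 0.0000004
  k=16: C(16,16)·0.322^16·0.678^0 = 0.0000000
Total = 0.0000774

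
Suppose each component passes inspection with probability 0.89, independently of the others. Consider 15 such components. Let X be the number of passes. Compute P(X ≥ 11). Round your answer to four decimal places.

0.9813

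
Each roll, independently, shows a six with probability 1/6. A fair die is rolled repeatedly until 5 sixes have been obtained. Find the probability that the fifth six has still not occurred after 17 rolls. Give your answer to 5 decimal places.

Needing more than 17 rolls ⇔ fewer than 5 successes in the first 17. With X ~ Binomial(17, 0.166667), P(Y > 17) = P(X ≤ 4).
  k=0: C(17,0)·0.166667^0·0.833333^17 = 0.0450732
  k=1: C(17,1)·0.166667^1·0.833333^16 = 0.1532490
  k=2: C(17,2)·0.166667^2·0.833333^15 = 0.2451984
  k=3: C(17,3)·0.166667^3·0.833333^14 = 0.2451984
  k=4: C(17,4)·0.166667^4·0.833333^13 = 0.1716389
P(X ≤ 4) = 0.8603581

0.86036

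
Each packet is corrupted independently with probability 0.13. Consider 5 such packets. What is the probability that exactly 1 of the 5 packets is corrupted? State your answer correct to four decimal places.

X ~ Binomial(n=5, p=0.13).
P(X=1) = C(5,1) · p^1 · (1−p)^4
= 5 · 0.13 · 0.5729 = 0.372383

0.3724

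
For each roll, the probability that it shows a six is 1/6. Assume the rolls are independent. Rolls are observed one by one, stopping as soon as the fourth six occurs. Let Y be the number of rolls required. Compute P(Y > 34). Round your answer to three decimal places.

0.159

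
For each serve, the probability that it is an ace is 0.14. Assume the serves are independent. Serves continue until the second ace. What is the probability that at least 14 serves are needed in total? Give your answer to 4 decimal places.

0.4386

Needing more than 13 serves ⇔ fewer than 2 successes in the first 13. With X ~ Binomial(13, 0.14), P(Y > 13) = P(X ≤ 1).
  k=0: C(13,0)·0.14^0·0.86^13 = 0.140760
  k=1: C(13,1)·0.14^1·0.86^12 = 0.297888
P(X ≤ 1) = 0.438648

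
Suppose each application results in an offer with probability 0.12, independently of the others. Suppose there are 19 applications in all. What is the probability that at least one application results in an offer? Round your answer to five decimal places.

P(at least one) = 1 − P(none) = 1 − (1 − 0.12)^19
= 1 − 0.0881395 = 0.9118605

0.91186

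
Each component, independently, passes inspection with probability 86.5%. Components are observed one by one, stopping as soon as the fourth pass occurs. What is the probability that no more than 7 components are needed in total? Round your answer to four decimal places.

Finishing within 7 components ⇔ at least 4 successes in the first 7. With X ~ Binomial(7, 0.865), P(Y ≤ 7) = 1 − P(X ≤ 3).
  k=0: C(7,0)·0.865^0·0.135^7 = 0.000001
  k=1: C(7,1)·0.865^1·0.135^6 = 0.000037
  k=2: C(7,2)·0.865^2·0.135^5 = 0.000705
  k=3: C(7,3)·0.865^3·0.135^4 = 0.007524
1 − 0.008266 = 0.991734

0.9917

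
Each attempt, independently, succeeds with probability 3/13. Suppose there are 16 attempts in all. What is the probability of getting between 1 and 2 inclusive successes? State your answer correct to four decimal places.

0.2344

X ~ Binomial(16, 0.230769); P(1 ≤ X ≤ 2) = Σ C(16,k) p^k (1−p)^(16−k) over k:
  k=1: C(16,1)·0.230769^1·0.769231^15 = 0.072135
  k=2: C(16,2)·0.230769^2·0.769231^14 = 0.162304
Total = 0.234440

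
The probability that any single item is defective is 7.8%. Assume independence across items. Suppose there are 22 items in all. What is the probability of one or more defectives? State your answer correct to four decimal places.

0.8325

P(at least one) = 1 − P(none) = 1 − (1 − 0.078)^22
= 1 − 0.167525 = 0.832475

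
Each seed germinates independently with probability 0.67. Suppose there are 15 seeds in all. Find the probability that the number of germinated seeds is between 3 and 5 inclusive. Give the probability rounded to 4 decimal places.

X ~ Binomial(15, 0.67); P(3 ≤ X ≤ 5) = Σ C(15,k) p^k (1−p)^(15−k) over k:
  k=3: C(15,3)·0.67^3·0.33^12 = 0.000228
  k=4: C(15,4)·0.67^4·0.33^11 = 0.001390
  k=5: C(15,5)·0.67^5·0.33^10 = 0.006210
Total = 0.007828

0.0078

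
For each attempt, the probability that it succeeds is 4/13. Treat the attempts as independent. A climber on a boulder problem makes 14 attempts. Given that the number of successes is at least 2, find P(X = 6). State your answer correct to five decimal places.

0.14037

X ~ Binomial(14, 0.307692). Want P(X=6 | X≥2) = P(X=6) / P(X≥2).
P(X=6) = C(14,6)·0.307692^6·0.692308^8 = 0.1344771
P(X≥2) = 1 − 0.0058102 − 0.0361521 = 0.9580377
Ratio = 0.1344771 / 0.9580377 = 0.1403673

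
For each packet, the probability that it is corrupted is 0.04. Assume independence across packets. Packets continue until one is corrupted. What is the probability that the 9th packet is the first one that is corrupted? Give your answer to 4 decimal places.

Geometric (trials to first success), p = 0.04.
P(Y = 9) = (1−p)^8 · p = 0.72139 · 0.04 = 0.028856

0.0289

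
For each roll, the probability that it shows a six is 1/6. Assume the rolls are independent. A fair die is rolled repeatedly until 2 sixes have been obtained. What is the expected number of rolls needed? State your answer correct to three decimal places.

Y = total rolls until the second success; negative binomial with r=2, p=0.166667.
E[Y] = r / p = 2 / 0.166667 = 12.00000

12.000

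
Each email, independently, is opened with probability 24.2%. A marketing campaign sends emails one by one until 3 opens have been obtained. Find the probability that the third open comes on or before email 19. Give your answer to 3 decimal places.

0.873

Finishing within 19 emails ⇔ at least 3 successes in the first 19. With X ~ Binomial(19, 0.242), P(Y ≤ 19) = 1 − P(X ≤ 2).
  k=0: C(19,0)·0.242^0·0.758^19 = 0.00517
  k=1: C(19,1)·0.242^1·0.758^18 = 0.03138
  k=2: C(19,2)·0.242^2·0.758^17 = 0.09016
1 − 0.12671 = 0.87329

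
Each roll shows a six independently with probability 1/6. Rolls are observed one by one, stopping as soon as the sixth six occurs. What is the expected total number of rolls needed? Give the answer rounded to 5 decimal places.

36.00000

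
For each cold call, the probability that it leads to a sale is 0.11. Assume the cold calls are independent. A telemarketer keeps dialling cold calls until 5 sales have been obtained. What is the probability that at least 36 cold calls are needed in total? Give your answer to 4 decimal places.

0.6601

Needing more than 35 cold calls ⇔ fewer than 5 successes in the first 35. With X ~ Binomial(35, 0.11), P(Y > 35) = P(X ≤ 4).
  k=0: C(35,0)·0.11^0·0.89^35 = 0.016930
  k=1: C(35,1)·0.11^1·0.89^34 = 0.073235
  k=2: C(35,2)·0.11^2·0.89^33 = 0.153877
  k=3: C(35,3)·0.11^3·0.89^32 = 0.209203
  k=4: C(35,4)·0.11^4·0.89^31 = 0.206852
P(X ≤ 4) = 0.660097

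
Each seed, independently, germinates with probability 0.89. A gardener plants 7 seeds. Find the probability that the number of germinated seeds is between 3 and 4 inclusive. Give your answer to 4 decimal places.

X ~ Binomial(7, 0.89); P(3 ≤ X ≤ 4) = Σ C(7,k) p^k (1−p)^(7−k) over k:
  k=3: C(7,3)·0.89^3·0.11^4 = 0.003613
  k=4: C(7,4)·0.89^4·0.11^3 = 0.029228
Total = 0.032841

0.0328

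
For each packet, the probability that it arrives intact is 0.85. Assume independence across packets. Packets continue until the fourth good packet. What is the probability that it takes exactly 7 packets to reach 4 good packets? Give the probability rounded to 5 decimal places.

0.03524

Y = trial on which the fourth success occurs; negative binomial, r=4, p=0.85.
P(Y=7) = C(6,3) · p^4 · (1−p)^3
= 20 · 0.52201 · 0.003375 = 0.0352354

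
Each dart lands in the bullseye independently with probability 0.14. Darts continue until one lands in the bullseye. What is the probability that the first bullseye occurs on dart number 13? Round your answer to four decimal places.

0.0229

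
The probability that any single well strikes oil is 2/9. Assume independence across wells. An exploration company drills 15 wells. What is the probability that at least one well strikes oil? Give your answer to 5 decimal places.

0.97694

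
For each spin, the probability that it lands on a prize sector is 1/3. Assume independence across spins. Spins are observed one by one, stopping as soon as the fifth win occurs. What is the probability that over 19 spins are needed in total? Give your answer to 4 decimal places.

0.1879

Needing more than 19 spins ⇔ fewer than 5 successes in the first 19. With X ~ Binomial(19, 0.333333), P(Y > 19) = P(X ≤ 4).
  k=0: C(19,0)·0.333333^0·0.666667^19 = 0.000451
  k=1: C(19,1)·0.333333^1·0.666667^18 = 0.004285
  k=2: C(19,2)·0.333333^2·0.666667^17 = 0.019284
  k=3: C(19,3)·0.333333^3·0.666667^16 = 0.054639
  k=4: C(19,4)·0.333333^4·0.666667^15 = 0.109277
P(X ≤ 4) = 0.187937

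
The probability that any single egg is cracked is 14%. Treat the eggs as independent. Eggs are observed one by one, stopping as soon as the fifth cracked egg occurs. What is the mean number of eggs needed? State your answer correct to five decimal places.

35.71429

Y = total eggs until the fifth success; negative binomial with r=5, p=0.14.
E[Y] = r / p = 5 / 0.14 = 35.7142857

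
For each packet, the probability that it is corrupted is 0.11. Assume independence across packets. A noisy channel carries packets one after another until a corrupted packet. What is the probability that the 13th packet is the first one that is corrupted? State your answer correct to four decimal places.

0.0272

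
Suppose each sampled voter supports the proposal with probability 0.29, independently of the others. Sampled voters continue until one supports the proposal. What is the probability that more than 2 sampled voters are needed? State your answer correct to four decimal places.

0.5041

Y = number of sampled voters to the first success; geometric, p = 0.29.
P(Y > 2) = P(first 2 all fail) = (1−p)^2 = 0.504100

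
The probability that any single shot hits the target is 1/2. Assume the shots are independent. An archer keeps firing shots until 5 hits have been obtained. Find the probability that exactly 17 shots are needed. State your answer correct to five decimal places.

0.01389

Y = trial on which the fifth success occurs; negative binomial, r=5, p=0.50.
P(Y=17) = C(16,4) · p^5 · (1−p)^12
= 1820 · 0.03125 · 0.00024414 = 0.0138855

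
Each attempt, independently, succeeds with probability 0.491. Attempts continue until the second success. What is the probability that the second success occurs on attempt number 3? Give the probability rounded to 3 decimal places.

0.245

Y = trial on which the second success occurs; negative binomial, r=2, p=0.491.
P(Y=3) = C(2,1) · p^2 · (1−p)^1
= 2 · 0.24108 · 0.509 = 0.24542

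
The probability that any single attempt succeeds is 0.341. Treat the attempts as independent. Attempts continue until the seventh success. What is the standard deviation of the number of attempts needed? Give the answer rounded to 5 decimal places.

Y = total attempts until the seventh success; negative binomial with r=7, p=0.341.
SD(Y) = √[r(1−p)/p²] = √(39.6711415) = 6.2985031

6.29850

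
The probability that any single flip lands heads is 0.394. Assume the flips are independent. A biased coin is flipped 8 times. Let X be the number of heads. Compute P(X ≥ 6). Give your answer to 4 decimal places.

X ~ Binomial(8, 0.394); P(X ≥ 6) = Σ C(8,k) p^k (1−p)^(8−k) over k:
  k=6: C(8,6)·0.394^6·0.606^2 = 0.038466
  k=7: C(8,7)·0.394^7·0.606^1 = 0.007146
  k=8: C(8,8)·0.394^8·0.606^0 = 0.000581
Total = 0.046193

0.0462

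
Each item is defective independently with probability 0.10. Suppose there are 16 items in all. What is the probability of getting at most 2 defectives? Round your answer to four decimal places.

X ~ Binomial(16, 0.10); P(X ≤ 2) = Σ C(16,k) p^k (1−p)^(16−k) over k:
  k=0: C(16,0)·0.10^0·0.90^16 = 0.185302
  k=1: C(16,1)·0.10^1·0.90^15 = 0.329426
  k=2: C(16,2)·0.10^2·0.90^14 = 0.274522
Total = 0.789249

0.7892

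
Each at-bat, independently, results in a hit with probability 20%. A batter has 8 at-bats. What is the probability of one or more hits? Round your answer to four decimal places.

P(at least one) = 1 − P(none) = 1 − (1 − 0.20)^8
= 1 − 0.167772 = 0.832228

0.8322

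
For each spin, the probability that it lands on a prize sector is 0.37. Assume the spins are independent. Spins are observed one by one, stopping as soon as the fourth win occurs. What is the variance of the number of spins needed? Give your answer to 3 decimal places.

18.408

Y = total spins until the fourth success; negative binomial with r=4, p=0.37.
Var(Y) = r(1−p)/p² = 4·0.63 / 0.37² = 18.40760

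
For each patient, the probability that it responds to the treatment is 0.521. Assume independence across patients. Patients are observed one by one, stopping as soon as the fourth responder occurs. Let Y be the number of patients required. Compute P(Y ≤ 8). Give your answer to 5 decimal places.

0.68161

Finishing within 8 patients ⇔ at least 4 successes in the first 8. With X ~ Binomial(8, 0.521), P(Y ≤ 8) = 1 − P(X ≤ 3).
  k=0: C(8,0)·0.521^0·0.479^8 = 0.0027713
  k=1: C(8,1)·0.521^1·0.479^7 = 0.0241144
  k=2: C(8,2)·0.521^2·0.479^6 = 0.0918008
  k=3: C(8,3)·0.521^3·0.479^5 = 0.1997003
1 − 0.3183868 = 0.6816132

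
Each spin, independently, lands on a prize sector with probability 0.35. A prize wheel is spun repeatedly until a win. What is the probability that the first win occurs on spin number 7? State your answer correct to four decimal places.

0.0264

Geometric (trials to first success), p = 0.35.
P(Y = 7) = (1−p)^6 · p = 0.075419 · 0.35 = 0.026397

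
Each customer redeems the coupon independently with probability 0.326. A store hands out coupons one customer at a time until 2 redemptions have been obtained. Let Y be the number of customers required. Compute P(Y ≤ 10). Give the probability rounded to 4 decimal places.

0.8871

Finishing within 10 customers ⇔ at least 2 successes in the first 10. With X ~ Binomial(10, 0.326), P(Y ≤ 10) = 1 − P(X ≤ 1).
  k=0: C(10,0)·0.326^0·0.674^10 = 0.019346
  k=1: C(10,1)·0.326^1·0.674^9 = 0.093574
1 − 0.112921 = 0.887079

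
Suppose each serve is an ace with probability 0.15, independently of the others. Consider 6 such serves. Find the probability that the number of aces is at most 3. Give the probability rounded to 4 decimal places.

0.9941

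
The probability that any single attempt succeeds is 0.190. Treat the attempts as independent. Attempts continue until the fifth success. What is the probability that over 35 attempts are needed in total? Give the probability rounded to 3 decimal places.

Needing more than 35 attempts ⇔ fewer than 5 successes in the first 35. With X ~ Binomial(35, 0.19), P(Y > 35) = P(X ≤ 4).
  k=0: C(35,0)·0.19^0·0.81^35 = 0.00063
  k=1: C(35,1)·0.19^1·0.81^34 = 0.00514
  k=2: C(35,2)·0.19^2·0.81^33 = 0.02051
  k=3: C(35,3)·0.19^3·0.81^32 = 0.05293
  k=4: C(35,4)·0.19^4·0.81^31 = 0.09932
P(X ≤ 4) = 0.17854

0.179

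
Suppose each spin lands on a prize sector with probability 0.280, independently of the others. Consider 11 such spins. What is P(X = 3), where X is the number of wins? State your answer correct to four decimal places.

0.2616

X ~ Binomial(n=11, p=0.28).
P(X=3) = C(11,3) · p^3 · (1−p)^8
= 165 · 0.021952 · 0.07222 = 0.261588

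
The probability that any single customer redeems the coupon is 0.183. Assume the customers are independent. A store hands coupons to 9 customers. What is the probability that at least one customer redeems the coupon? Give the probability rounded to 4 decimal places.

P(at least one) = 1 − P(none) = 1 − (1 − 0.183)^9
= 1 − 0.162180 = 0.837820

0.8378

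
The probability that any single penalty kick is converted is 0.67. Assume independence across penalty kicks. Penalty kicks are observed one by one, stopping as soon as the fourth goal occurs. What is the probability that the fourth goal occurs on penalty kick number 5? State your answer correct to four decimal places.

Y = trial on which the fourth success occurs; negative binomial, r=4, p=0.67.
P(Y=5) = C(4,3) · p^4 · (1−p)^1
= 4 · 0.20151 · 0.33 = 0.265995

0.2660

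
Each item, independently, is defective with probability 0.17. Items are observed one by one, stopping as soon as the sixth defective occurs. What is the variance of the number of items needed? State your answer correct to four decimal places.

172.3183

Y = total items until the sixth success; negative binomial with r=6, p=0.17.
Var(Y) = r(1−p)/p² = 6·0.83 / 0.17² = 172.318339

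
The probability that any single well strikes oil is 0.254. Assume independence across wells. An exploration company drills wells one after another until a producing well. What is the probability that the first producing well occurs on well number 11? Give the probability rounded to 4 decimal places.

0.0136

Geometric (trials to first success), p = 0.254.
P(Y = 11) = (1−p)^10 · p = 0.053381 · 0.254 = 0.013559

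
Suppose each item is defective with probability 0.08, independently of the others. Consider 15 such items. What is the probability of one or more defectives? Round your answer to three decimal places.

0.714

P(at least one) = 1 − P(none) = 1 − (1 − 0.08)^15
= 1 − 0.28630 = 0.71370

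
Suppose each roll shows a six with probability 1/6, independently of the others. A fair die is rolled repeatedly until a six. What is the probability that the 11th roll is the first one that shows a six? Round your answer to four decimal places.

Geometric (trials to first success), p = 0.166667.
P(Y = 11) = (1−p)^10 · p = 0.16151 · 0.166667 = 0.026918

0.0269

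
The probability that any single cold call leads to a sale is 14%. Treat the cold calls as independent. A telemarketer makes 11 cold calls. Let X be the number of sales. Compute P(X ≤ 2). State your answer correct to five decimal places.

0.80852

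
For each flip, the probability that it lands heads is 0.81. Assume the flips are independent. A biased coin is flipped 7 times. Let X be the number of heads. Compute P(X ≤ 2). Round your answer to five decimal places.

0.00369

X ~ Binomial(7, 0.81); P(X ≤ 2) = Σ C(7,k) p^k (1−p)^(7−k) over k:
  k=0: C(7,0)·0.81^0·0.19^7 = 0.0000089
  k=1: C(7,1)·0.81^1·0.19^6 = 0.0002668
  k=2: C(7,2)·0.81^2·0.19^5 = 0.0034116
Total = 0.0036873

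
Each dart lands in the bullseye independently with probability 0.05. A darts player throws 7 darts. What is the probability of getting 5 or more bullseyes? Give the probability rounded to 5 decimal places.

X ~ Binomial(7, 0.05); P(X ≥ 5) = Σ C(7,k) p^k (1−p)^(7−k) over k:
  k=5: C(7,5)·0.05^5·0.95^2 = 0.0000059
  k=6: C(7,6)·0.05^6·0.95^1 = 0.0000001
  k=7: C(7,7)·0.05^7·0.95^0 = 0.0000000
Total = 0.0000060

0.00001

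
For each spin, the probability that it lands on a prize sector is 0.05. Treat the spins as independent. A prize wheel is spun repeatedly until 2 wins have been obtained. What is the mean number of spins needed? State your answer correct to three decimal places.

40.000

Y = total spins until the second success; negative binomial with r=2, p=0.05.
E[Y] = r / p = 2 / 0.05 = 40.00000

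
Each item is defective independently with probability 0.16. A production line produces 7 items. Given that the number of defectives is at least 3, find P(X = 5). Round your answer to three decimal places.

X ~ Binomial(7, 0.16). Want P(X=5 | X≥3) = P(X=5) / P(X≥3).
P(X=5) = C(7,5)·0.16^5·0.84^2 = 0.00155
P(X≥3) = 1 − 0.29509 − 0.39345 − 0.22483 = 0.08663
Ratio = 0.00155 / 0.08663 = 0.01794

0.018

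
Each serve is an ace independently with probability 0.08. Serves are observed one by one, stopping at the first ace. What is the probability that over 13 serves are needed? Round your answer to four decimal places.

Y = number of serves to the first success; geometric, p = 0.08.
P(Y > 13) = P(first 13 all fail) = (1−p)^13 = 0.338253

0.3383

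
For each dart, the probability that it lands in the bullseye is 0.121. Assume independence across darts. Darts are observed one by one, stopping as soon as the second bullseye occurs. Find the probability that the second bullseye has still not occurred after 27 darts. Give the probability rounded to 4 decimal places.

Needing more than 27 darts ⇔ fewer than 2 successes in the first 27. With X ~ Binomial(27, 0.121), P(Y > 27) = P(X ≤ 1).
  k=0: C(27,0)·0.121^0·0.879^27 = 0.030740
  k=1: C(27,1)·0.121^1·0.879^26 = 0.114251
P(X ≤ 1) = 0.144991

0.1450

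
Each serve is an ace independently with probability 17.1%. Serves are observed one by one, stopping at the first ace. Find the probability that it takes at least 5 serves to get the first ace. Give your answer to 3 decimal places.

0.472

Y = number of serves to the first success; geometric, p = 0.171.
P(Y > 4) = P(first 4 all fail) = (1−p)^4 = 0.47230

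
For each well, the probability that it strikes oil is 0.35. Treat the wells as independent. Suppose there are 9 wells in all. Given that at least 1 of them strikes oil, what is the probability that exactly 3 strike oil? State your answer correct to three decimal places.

0.277

X ~ Binomial(9, 0.35). Want P(X=3 | X≥1) = P(X=3) / P(X≥1).
P(X=3) = C(9,3)·0.35^3·0.65^6 = 0.27162
P(X≥1) = 1 − 0.02071 = 0.97929
Ratio = 0.27162 / 0.97929 = 0.27737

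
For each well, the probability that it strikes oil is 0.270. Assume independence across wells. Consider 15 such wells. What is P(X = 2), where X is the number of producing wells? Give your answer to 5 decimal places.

0.12797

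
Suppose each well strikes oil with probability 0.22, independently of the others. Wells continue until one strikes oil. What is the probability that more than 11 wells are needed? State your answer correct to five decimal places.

Y = number of wells to the first success; geometric, p = 0.22.
P(Y > 11) = P(first 11 all fail) = (1−p)^11 = 0.0650191

0.06502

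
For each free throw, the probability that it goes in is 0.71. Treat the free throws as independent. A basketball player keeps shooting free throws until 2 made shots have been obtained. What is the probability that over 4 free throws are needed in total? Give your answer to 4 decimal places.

0.0763

Needing more than 4 free throws ⇔ fewer than 2 successes in the first 4. With X ~ Binomial(4, 0.71), P(Y > 4) = P(X ≤ 1).
  k=0: C(4,0)·0.71^0·0.29^4 = 0.007073
  k=1: C(4,1)·0.71^1·0.29^3 = 0.069265
P(X ≤ 1) = 0.076338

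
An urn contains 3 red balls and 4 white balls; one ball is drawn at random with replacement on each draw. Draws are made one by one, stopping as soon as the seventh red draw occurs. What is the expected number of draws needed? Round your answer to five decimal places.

Y = total draws until the seventh success; negative binomial with r=7, p=0.428571.
E[Y] = r / p = 7 / 0.428571 = 16.3333333

16.33333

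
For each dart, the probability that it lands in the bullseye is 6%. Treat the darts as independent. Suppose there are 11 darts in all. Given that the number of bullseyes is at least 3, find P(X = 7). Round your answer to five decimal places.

0.00003

X ~ Binomial(11, 0.06). Want P(X=7 | X≥3) = P(X=7) / P(X≥3).
P(X=7) = C(11,7)·0.06^7·0.94^4 = 0.0000007
P(X≥3) = 1 − 0.5062982 − 0.3554860 − 0.1134530 = 0.0247628
Ratio = 0.0000007 / 0.0247628 = 0.0000291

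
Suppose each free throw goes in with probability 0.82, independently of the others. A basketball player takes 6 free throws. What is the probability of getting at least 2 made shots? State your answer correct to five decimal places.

X ~ Binomial(6, 0.82); P(X ≥ 2) = Σ C(6,k) p^k (1−p)^(6−k) over k:
  k=2: C(6,2)·0.82^2·0.18^4 = 0.0105879
  k=3: C(6,3)·0.82^3·0.18^3 = 0.0643116
  k=4: C(6,4)·0.82^4·0.18^2 = 0.2197312
  k=5: C(6,5)·0.82^5·0.18^1 = 0.4003990
  k=6: C(6,6)·0.82^6·0.18^0 = 0.3040067
Total = 0.9990363

0.99904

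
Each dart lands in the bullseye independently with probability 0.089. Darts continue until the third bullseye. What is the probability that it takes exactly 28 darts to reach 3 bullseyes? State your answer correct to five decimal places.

Y = trial on which the third success occurs; negative binomial, r=3, p=0.089.
P(Y=28) = C(27,2) · p^3 · (1−p)^25
= 351 · 0.00070497 · 0.097266 = 0.0240678

0.02407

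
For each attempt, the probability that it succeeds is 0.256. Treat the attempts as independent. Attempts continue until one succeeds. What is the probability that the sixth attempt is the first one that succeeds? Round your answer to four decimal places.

0.0584

Geometric (trials to first success), p = 0.256.
P(Y = 6) = (1−p)^5 · p = 0.22796 · 0.256 = 0.058359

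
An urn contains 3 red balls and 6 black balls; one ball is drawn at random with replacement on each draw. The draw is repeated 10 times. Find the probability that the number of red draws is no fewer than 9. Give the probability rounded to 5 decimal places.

0.00036

X ~ Binomial(10, 0.333333); P(X ≥ 9) = Σ C(10,k) p^k (1−p)^(10−k) over k:
  k=9: C(10,9)·0.333333^9·0.666667^1 = 0.0003387
  k=10: C(10,10)·0.333333^10·0.666667^0 = 0.0000169
Total = 0.0003556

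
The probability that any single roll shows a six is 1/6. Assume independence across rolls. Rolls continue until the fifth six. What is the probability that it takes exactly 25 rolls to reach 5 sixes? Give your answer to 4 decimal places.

Y = trial on which the fifth success occurs; negative binomial, r=5, p=0.166667.
P(Y=25) = C(24,4) · p^5 · (1−p)^20
= 10626 · 0.0001286 · 0.026084 = 0.035644

0.0356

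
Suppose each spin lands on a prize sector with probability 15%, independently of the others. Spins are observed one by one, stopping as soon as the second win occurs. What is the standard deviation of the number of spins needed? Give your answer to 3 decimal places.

Y = total spins until the second success; negative binomial with r=2, p=0.15.
SD(Y) = √[r(1−p)/p²] = √(75.55556) = 8.69227

8.692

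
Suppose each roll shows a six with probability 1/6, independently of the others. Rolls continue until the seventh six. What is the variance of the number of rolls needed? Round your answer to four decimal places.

210.0000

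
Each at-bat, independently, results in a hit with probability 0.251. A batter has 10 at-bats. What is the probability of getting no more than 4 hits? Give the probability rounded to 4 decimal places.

X ~ Binomial(10, 0.251); P(X ≤ 4) = Σ C(10,k) p^k (1−p)^(10−k) over k:
  k=0: C(10,0)·0.251^0·0.749^10 = 0.055567
  k=1: C(10,1)·0.251^1·0.749^9 = 0.186213
  k=2: C(10,2)·0.251^2·0.749^8 = 0.280811
  k=3: C(10,3)·0.251^3·0.749^7 = 0.250943
  k=4: C(10,4)·0.251^4·0.749^6 = 0.147165
Total = 0.920700

0.9207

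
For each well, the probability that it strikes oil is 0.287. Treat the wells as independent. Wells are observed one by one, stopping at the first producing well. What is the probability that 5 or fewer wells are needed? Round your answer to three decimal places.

0.816

Y = number of wells to the first success; geometric, p = 0.287.
P(Y ≤ 5) = 1 − (1−p)^5 = 1 − 0.18427 = 0.81573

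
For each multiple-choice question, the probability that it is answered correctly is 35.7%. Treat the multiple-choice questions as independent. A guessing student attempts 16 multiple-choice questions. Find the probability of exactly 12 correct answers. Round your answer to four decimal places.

X ~ Binomial(n=16, p=0.357).
P(X=12) = C(16,12) · p^12 · (1−p)^4
= 1820 · 4.2857e-06 · 0.17094 = 0.001333

0.0013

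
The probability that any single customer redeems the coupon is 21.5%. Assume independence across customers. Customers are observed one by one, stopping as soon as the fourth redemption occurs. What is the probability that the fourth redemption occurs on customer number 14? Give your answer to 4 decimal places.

Y = trial on which the fourth success occurs; negative binomial, r=4, p=0.215.
P(Y=14) = C(13,3) · p^4 · (1−p)^10
= 286 · 0.0021368 · 0.088858 = 0.054302

0.0543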